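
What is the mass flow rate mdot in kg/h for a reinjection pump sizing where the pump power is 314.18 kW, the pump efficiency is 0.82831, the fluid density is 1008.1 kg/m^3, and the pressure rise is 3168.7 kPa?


mdot = P_pump * rho * eta / dP
mdot = 314.18 * 1008.1 * 0.82831 / 3168.7
mdot = 82.79306 kg/s
Convert: 82.79306 kg/s * 3600.0 = 2.9806e+05 kg/h
mdot = 2.9806e+05 kg/h


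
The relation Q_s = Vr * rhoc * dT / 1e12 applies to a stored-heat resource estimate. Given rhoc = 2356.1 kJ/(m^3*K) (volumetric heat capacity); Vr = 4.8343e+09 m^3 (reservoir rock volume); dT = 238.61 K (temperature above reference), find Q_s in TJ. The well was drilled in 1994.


Q_s = Vr * rhoc * dT / 1e12
Q_s = 4.8343e+09 * 2356.1 * 238.61 / 1e12
Q_s = 2717.790 PJ
Convert: 2717.790 PJ * 1000.0 = 2.7178e+06 TJ
Q_s = 2.7178e+06 TJ


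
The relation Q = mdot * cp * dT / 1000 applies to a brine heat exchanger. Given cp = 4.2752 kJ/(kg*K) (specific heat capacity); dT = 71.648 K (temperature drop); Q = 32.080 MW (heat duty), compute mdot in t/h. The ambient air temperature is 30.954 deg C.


mdot = Q * 1000 / (cp * dT)
mdot = 32.080 * 1000 / (4.2752 * 71.648)
mdot = 104.7307 kg/s
Convert: 104.7307 kg/s * 3.6 = 377.03 t/h
mdot = 377.03 t/h


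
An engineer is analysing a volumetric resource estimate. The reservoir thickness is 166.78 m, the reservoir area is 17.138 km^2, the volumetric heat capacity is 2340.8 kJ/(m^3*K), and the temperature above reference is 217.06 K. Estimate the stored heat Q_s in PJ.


Step 1: Vr = A*1e6*hr = 17.138*1e6*166.78 = 2.858276e+09 m^3
Step 2: Q_s = Vr*rhoc*dT/1e12 = 2.858276e+09*2340.8*217.06/1e12 = 1452.3 PJ
Q_s = 1452.3 PJ


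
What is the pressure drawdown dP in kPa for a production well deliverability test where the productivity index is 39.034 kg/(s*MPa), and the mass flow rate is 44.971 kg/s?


dP = mdot * 1000 / PI
dP = 44.971 * 1000 / 39.034
dP = 1152.1 kPa


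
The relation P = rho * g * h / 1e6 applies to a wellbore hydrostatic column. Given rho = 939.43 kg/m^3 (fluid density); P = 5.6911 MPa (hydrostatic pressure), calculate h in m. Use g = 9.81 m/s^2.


h = P * 1e6 / (g * rho)
h = 5.6911 * 1e6 / (9.81 * 939.43)
h = 617.54 m


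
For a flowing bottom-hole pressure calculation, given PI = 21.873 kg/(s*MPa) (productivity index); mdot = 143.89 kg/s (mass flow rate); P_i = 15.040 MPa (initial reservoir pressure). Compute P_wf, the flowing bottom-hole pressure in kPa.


P_wf = P_i - mdot / PI
P_wf = 15.040 - 143.89 / 21.873
P_wf = 8.461570 MPa
Convert: 8.461570 MPa * 1000.0 = 8461.6 kPa
P_wf = 8461.6 kPa


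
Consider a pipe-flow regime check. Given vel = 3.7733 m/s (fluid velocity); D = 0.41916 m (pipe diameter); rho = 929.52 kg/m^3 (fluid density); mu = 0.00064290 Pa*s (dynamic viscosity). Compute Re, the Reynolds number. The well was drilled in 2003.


Re = rho * vel * D / mu
Re = 929.52 * 3.7733 * 0.41916 / 0.00064290
Re = 2.2867e+06


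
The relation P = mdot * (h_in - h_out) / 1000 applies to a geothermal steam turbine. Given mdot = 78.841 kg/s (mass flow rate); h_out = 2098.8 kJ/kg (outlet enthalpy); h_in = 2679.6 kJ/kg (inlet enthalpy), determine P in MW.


P = mdot * (h_in - h_out) / 1000
P = 78.841 * (2679.6 - 2098.8) / 1000
P = 45.791 MW


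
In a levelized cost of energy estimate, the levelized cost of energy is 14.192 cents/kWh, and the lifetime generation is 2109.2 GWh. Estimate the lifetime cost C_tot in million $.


C_tot = LCOE / 100 * E_tot
C_tot = 14.192 / 100 * 2109.2
C_tot = 299.34 million $


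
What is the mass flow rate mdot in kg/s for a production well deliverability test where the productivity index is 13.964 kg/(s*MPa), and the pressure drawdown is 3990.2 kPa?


mdot = PI * dP / 1000
mdot = 13.964 * 3990.2 / 1000
mdot = 55.719 kg/s


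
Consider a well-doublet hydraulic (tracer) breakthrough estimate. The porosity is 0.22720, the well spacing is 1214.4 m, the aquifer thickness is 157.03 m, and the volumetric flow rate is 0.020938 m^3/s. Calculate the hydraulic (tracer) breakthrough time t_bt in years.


t_bt = pi * hr * phi * L^2 / (3 * Qv) / (365.25*86400)
t_bt = pi * 157.03 * 0.22720 * 1214.4^2 / (3 * 0.020938) / (365.25*86400)
t_bt = 83.388 years


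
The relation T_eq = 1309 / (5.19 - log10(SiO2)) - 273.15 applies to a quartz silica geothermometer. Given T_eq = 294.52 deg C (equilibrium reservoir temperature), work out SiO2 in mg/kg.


SiO2 = 10^(5.19 - 1309/(T_eq + 273.15))
SiO2 = 10^(5.19 - 1309/(294.52 + 273.15))
SiO2 = 765.74 mg/kg


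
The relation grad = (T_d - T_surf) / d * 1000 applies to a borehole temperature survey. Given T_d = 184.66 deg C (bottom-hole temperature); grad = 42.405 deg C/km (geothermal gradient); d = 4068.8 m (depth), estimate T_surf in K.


T_surf = T_d - grad * d / 1000
T_surf = 184.66 - 42.405 * 4068.8 / 1000
T_surf = 12.12254 deg C
Convert to K: 12.12254 + 273.15 = 285.27 K
T_surf = 285.27 K


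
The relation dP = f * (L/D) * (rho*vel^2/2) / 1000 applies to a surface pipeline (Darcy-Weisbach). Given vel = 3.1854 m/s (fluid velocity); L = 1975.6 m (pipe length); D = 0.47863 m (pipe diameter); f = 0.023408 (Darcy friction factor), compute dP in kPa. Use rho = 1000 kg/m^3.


dP = f * (L/D) * (rho*vel^2/2) / 1000
dP = 0.023408 * (1975.6/0.47863) * (1000*3.1854^2/2) / 1000
dP = 490.19 kPa


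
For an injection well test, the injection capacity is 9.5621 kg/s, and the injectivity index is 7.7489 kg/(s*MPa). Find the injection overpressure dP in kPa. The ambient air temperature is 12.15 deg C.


dP = mdot * 1000 / II
dP = 9.5621 * 1000 / 7.7489
dP = 1234.0 kPa


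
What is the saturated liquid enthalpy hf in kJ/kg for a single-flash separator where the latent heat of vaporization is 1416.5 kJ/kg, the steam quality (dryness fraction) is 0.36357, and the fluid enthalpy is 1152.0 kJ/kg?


hf = h - x * hfg
hf = 1152.0 - 0.36357 * 1416.5
hf = 637.00 kJ/kg


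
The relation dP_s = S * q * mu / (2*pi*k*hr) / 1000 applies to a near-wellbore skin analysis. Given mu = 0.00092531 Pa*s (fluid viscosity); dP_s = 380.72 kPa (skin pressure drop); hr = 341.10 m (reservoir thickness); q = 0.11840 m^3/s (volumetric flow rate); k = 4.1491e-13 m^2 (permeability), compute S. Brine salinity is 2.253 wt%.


S = dP_s * 1000 * 2*pi*k*hr / (q*mu)
S = 380.72 * 1000 * 2*pi*4.1491e-13*341.10 / (0.11840*0.00092531)
S = 3.0902


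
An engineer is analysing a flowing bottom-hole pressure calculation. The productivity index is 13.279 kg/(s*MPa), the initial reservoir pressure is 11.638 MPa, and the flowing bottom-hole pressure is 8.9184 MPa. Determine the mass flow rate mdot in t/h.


mdot = (P_i - P_wf) * PI
mdot = (11.638 - 8.9184) * 13.279
mdot = 36.11357 kg/s
Convert: 36.11357 kg/s * 3.6 = 130.01 t/h
mdot = 130.01 t/h


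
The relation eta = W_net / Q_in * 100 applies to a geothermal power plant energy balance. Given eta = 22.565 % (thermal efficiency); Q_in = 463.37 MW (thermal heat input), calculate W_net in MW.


W_net = eta / 100 * Q_in
W_net = 22.565 / 100 * 463.37
W_net = 104.56 MW


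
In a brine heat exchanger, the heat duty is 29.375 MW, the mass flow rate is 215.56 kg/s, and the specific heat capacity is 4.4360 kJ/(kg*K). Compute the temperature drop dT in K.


dT = Q * 1000 / (mdot * cp)
dT = 29.375 * 1000 / (215.56 * 4.4360)
dT = 30.720 K


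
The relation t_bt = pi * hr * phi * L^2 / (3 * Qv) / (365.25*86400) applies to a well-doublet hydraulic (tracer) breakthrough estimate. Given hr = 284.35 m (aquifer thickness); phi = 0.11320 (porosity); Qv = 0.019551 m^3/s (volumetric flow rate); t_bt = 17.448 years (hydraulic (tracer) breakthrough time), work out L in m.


L = sqrt(t_bt*365.25*86400*3*Qv / (pi*hr*phi))
L = sqrt(17.448*365.25*86400*3*0.019551 / (pi*284.35*0.11320))
L = 565.13 m


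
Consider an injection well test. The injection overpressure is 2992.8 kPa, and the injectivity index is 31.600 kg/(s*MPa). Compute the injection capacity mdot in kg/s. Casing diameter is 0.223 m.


mdot = II * dP / 1000
mdot = 31.600 * 2992.8 / 1000
mdot = 94.572 kg/s


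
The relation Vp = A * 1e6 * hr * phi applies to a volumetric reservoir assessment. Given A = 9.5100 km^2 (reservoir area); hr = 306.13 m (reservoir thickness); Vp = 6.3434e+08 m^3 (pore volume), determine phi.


phi = Vp / (A * 1e6 * hr)
phi = 6.3434e+08 / (9.5100 * 1e6 * 306.13)
phi = 0.21789


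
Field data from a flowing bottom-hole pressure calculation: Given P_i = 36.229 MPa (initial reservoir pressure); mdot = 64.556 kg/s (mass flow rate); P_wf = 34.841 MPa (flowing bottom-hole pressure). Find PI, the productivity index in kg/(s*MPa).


PI = mdot / (P_i - P_wf)
PI = 64.556 / (36.229 - 34.841)
PI = 46.510 kg/(s*MPa)


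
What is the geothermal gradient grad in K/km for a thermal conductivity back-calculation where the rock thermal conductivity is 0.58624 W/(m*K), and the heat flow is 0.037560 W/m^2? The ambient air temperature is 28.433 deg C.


grad = q / k * 1000
grad = 0.037560 / 0.58624 * 1000
grad = 64.06932 deg C/km
Convert: 64.06932 deg C/km * 1.0 = 64.069 K/km
grad = 64.069 K/km


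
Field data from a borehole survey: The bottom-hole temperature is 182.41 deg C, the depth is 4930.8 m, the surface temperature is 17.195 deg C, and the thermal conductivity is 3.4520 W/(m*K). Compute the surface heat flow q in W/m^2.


Step 1: grad = (T_d - T_surf)/d * 1000 = (182.41 - 17.195)/4930.8 * 1000 = 33.50673 deg C/km
Step 2: q = k * grad / 1000 = 3.452 * 33.50673 / 1000 = 0.11567 W/m^2
q = 0.11567 W/m^2


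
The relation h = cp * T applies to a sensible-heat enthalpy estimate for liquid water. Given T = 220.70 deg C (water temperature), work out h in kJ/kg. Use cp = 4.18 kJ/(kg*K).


h = cp * T
h = 4.18 * 220.70
h = 922.53 kJ/kg


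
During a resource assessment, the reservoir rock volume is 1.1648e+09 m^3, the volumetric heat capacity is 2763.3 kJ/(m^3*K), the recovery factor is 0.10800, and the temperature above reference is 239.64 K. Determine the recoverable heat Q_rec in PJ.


Step 1: Q_s = Vr*rhoc*dT/1e12 = 1.1648e+09*2763.3*239.64/1e12 = 771.3273 PJ
Step 2: Q_rec = Q_s * RF = 771.3273 * 0.108 = 83.303 PJ
Q_rec = 83.303 PJ


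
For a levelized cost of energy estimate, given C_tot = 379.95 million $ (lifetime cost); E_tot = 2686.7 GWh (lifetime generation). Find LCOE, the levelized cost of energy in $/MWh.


LCOE = C_tot / E_tot * 100
LCOE = 379.95 / 2686.7 * 100
LCOE = 14.14188 cents/kWh
Convert: 14.14188 cents/kWh * 10.0 = 141.42 $/MWh
LCOE = 141.42 $/MWh


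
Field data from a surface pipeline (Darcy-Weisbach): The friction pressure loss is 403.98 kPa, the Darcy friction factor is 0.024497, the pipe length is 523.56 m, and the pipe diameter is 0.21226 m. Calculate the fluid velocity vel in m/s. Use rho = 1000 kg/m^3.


vel = sqrt(dP*1000*2*D / (f*L*rho))
vel = sqrt(403.98*1000*2*0.21226 / (0.024497*523.56*1000))
vel = 3.6567 m/s


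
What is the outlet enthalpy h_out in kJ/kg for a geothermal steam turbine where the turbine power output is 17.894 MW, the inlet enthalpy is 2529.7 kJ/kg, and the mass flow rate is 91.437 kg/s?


h_out = h_in - P * 1000 / mdot
h_out = 2529.7 - 17.894 * 1000 / 91.437
h_out = 2334.0 kJ/kg


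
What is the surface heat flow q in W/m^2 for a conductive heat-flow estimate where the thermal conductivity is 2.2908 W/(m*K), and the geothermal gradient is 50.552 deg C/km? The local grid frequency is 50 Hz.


q = k * grad / 1000
q = 2.2908 * 50.552 / 1000
q = 0.11580 W/m^2


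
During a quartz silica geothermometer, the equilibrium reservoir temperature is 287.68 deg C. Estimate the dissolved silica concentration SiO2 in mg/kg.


SiO2 = 10^(5.19 - 1309/(T_eq + 273.15))
SiO2 = 10^(5.19 - 1309/(287.68 + 273.15))
SiO2 = 717.73 mg/kg


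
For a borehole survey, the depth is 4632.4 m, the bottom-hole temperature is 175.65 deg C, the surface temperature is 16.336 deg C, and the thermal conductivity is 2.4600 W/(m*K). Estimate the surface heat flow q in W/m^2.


Step 1: grad = (T_d - T_surf)/d * 1000 = (175.65 - 16.336)/4632.4 * 1000 = 34.39124 deg C/km
Step 2: q = k * grad / 1000 = 2.46 * 34.39124 / 1000 = 0.084602 W/m^2
q = 0.084602 W/m^2


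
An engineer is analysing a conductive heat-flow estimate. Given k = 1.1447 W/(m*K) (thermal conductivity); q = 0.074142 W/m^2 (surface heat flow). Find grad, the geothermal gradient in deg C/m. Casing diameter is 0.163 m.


grad = q * 1000 / k
grad = 0.074142 * 1000 / 1.1447
grad = 64.76981 deg C/km
Convert: 64.76981 deg C/km * 0.001 = 0.064770 deg C/m
grad = 0.064770 deg C/m


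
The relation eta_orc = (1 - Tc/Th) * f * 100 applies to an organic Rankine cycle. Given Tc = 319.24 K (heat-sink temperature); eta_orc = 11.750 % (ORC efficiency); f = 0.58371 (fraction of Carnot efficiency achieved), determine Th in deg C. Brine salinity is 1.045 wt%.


Th = Tc / (1 - (eta_orc/100)/f)
Th = 319.24 / (1 - (11.750/100)/0.58371)
Th = 399.6988 K
Convert to deg C: 399.6988 - 273.15 = 126.55 deg C
Th = 126.55 deg C


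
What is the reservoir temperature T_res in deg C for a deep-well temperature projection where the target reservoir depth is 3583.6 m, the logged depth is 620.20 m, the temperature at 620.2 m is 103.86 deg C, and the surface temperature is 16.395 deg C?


Step 1: grad = (T_d1 - T_surf)/d1 * 1000 = (103.86 - 16.395)/620.2 * 1000 = 141.0271 deg C/km
Step 2: T_res = T_surf + grad*d2/1000 = 16.395 + 141.0271*3583.6/1000 = 521.78 deg C
T_res = 521.78 deg C


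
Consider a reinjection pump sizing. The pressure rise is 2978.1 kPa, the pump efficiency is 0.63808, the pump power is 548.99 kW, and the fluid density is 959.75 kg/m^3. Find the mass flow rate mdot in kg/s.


mdot = P_pump * rho * eta / dP
mdot = 548.99 * 959.75 * 0.63808 / 2978.1
mdot = 112.89 kg/s


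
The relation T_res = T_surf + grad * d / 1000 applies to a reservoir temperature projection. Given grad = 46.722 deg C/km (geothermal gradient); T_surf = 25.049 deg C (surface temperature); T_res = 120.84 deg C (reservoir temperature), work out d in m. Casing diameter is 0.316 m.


d = (T_res - T_surf) / grad * 1000
d = (120.84 - 25.049) / 46.722 * 1000
d = 2050.2 m


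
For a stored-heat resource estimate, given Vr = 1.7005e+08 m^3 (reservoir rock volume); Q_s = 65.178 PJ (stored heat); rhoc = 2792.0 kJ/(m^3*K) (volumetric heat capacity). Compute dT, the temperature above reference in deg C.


dT = Q_s * 1e12 / (Vr * rhoc)
dT = 65.178 * 1e12 / (1.7005e+08 * 2792.0)
dT = 137.2805 K
Convert (temperature difference, 1 K = 1 deg C): 137.2805 K = 137.2805 deg C
dT = 137.28 deg C


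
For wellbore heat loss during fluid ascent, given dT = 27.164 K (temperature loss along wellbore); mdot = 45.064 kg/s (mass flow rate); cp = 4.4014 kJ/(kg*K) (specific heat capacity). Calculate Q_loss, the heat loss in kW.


Q_loss = mdot * cp * dT
Q_loss = 45.064 * 4.4014 * 27.164
Q_loss = 5387.8 kW


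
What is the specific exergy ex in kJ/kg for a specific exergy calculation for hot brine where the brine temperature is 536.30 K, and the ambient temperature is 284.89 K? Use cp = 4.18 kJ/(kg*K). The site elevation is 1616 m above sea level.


ex = cp * ((T_b - T_0) - T_0 * ln(T_b/T_0))
ex = 4.18 * ((536.30 - 284.89) - 284.89 * ln(536.30/284.89))
ex = 297.58 kJ/kg


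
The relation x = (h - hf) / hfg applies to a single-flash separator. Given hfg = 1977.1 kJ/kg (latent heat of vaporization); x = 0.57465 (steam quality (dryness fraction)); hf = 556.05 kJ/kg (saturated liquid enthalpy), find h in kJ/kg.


h = hf + x * hfg
h = 556.05 + 0.57465 * 1977.1
h = 1692.2 kJ/kg


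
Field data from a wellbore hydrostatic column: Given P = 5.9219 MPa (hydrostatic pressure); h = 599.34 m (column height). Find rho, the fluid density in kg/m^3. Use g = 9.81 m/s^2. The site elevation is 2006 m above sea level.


rho = P * 1e6 / (g * h)
rho = 5.9219 * 1e6 / (9.81 * 599.34)
rho = 1007.2 kg/m^3


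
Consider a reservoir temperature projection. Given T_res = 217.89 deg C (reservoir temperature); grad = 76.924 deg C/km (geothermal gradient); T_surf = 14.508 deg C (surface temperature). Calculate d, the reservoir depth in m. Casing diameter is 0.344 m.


d = (T_res - T_surf) / grad * 1000
d = (217.89 - 14.508) / 76.924 * 1000
d = 2643.9 m


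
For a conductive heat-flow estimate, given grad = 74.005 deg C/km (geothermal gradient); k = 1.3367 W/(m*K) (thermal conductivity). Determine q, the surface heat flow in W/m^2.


q = k * grad / 1000
q = 1.3367 * 74.005 / 1000
q = 0.098922 W/m^2


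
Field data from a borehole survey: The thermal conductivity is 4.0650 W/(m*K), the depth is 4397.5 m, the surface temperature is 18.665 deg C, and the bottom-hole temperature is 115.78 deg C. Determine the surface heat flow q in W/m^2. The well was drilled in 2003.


Step 1: grad = (T_d - T_surf)/d * 1000 = (115.78 - 18.665)/4397.5 * 1000 = 22.08414 deg C/km
Step 2: q = k * grad / 1000 = 4.065 * 22.08414 / 1000 = 0.089772 W/m^2
q = 0.089772 W/m^2


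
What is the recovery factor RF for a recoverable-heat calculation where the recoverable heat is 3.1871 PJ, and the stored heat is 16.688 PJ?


RF = Q_rec / Q_s
RF = 3.1871 / 16.688
RF = 0.19098


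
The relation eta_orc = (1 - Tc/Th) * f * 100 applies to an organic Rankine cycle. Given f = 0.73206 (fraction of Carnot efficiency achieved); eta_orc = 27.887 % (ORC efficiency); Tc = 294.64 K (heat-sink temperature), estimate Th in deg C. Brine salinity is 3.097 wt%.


Th = Tc / (1 - (eta_orc/100)/f)
Th = 294.64 / (1 - (27.887/100)/0.73206)
Th = 475.9464 K
Convert to deg C: 475.9464 - 273.15 = 202.80 deg C
Th = 202.80 deg C


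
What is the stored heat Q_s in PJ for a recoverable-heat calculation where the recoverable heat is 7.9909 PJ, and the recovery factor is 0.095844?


Q_s = Q_rec / RF
Q_s = 7.9909 / 0.095844
Q_s = 83.374 PJ


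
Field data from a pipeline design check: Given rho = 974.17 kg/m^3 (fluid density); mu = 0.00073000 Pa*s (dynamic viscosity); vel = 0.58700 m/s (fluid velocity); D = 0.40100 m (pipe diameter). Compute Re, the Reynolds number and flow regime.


Step 1: Re = rho*vel*D/mu = 974.17*0.587*0.401/0.00073 = 3.1412e+05
Step 2: Re = 3.1412e+05 > 4000, so flow is turbulent.
Re = 3.1412e+05 (turbulent)


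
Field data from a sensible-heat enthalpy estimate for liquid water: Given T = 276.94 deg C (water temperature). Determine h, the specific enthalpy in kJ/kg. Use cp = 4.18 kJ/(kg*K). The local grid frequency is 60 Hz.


h = cp * T
h = 4.18 * 276.94
h = 1157.6 kJ/kg


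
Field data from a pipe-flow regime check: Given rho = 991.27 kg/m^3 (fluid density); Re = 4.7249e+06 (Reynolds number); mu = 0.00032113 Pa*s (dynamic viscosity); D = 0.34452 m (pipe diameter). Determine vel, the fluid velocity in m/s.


vel = Re * mu / (rho * D)
vel = 4.7249e+06 * 0.00032113 / (991.27 * 0.34452)
vel = 4.4429 m/s


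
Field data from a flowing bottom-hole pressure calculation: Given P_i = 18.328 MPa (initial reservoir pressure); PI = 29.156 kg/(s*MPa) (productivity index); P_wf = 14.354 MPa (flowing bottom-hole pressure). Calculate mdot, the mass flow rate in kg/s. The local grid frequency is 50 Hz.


mdot = (P_i - P_wf) * PI
mdot = (18.328 - 14.354) * 29.156
mdot = 115.87 kg/s


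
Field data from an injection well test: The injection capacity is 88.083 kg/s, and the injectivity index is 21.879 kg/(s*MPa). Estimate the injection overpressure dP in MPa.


dP = mdot * 1000 / II
dP = 88.083 * 1000 / 21.879
dP = 4025.915 kPa
Convert: 4025.915 kPa * 0.001 = 4.0259 MPa
dP = 4.0259 MPa


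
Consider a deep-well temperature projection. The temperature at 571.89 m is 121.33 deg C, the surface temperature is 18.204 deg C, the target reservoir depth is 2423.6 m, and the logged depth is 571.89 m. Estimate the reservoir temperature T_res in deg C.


Step 1: grad = (T_d1 - T_surf)/d1 * 1000 = (121.33 - 18.204)/571.89 * 1000 = 180.3249 deg C/km
Step 2: T_res = T_surf + grad*d2/1000 = 18.204 + 180.3249*2423.6/1000 = 455.24 deg C
T_res = 455.24 deg C


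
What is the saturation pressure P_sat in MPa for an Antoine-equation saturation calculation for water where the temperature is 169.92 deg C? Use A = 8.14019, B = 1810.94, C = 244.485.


P_sat = 10^(A - B/(C + T)) / 760 * 0.101325
P_sat = 10^(8.14019 - 1810.94/(244.485 + 169.92)) / 760 * 0.101325
P_sat = 0.78545 MPa


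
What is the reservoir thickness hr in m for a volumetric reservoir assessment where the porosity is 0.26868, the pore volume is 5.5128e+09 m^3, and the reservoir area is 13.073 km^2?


hr = Vp / (A * 1e6 * phi)
hr = 5.5128e+09 / (13.073 * 1e6 * 0.26868)
hr = 1569.5 m


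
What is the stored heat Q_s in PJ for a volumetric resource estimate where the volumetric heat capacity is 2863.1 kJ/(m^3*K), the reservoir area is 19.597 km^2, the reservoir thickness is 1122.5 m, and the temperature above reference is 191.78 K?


Step 1: Vr = A*1e6*hr = 19.597*1e6*1122.5 = 2.199763e+10 m^3
Step 2: Q_s = Vr*rhoc*dT/1e12 = 2.199763e+10*2863.1*191.78/1e12 = 12079 PJ
Q_s = 12079 PJ


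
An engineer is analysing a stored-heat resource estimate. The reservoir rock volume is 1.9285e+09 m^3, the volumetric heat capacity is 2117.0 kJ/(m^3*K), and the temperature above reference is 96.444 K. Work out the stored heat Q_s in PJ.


Q_s = Vr * rhoc * dT / 1e12
Q_s = 1.9285e+09 * 2117.0 * 96.444 / 1e12
Q_s = 393.75 PJ


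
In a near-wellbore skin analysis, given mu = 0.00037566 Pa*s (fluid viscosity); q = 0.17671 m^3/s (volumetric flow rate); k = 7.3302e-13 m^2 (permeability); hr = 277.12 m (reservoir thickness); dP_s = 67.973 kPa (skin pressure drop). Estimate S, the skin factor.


S = dP_s * 1000 * 2*pi*k*hr / (q*mu)
S = 67.973 * 1000 * 2*pi*7.3302e-13*277.12 / (0.17671*0.00037566)
S = 1.3069


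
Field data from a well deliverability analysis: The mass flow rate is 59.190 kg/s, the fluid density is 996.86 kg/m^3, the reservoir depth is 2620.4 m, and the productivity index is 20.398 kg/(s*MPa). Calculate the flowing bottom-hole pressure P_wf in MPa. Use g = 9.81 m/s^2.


Step 1: P_i = rho*g*h/1e6 = 996.86*9.81*2620.4/1e6 = 25.62541 MPa
Step 2: P_wf = P_i - mdot/PI = 25.62541 - 59.19/20.398 = 22.724 MPa
P_wf = 22.724 MPa


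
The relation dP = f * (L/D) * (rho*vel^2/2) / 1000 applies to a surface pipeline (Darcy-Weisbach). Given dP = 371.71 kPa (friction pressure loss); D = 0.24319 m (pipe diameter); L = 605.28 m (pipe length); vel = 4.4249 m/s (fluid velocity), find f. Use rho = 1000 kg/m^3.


f = dP*1000 / ((L/D)*(rho*vel^2/2))
f = 371.71*1000 / ((605.28/0.24319)*(1000*4.4249^2/2))
f = 0.015255


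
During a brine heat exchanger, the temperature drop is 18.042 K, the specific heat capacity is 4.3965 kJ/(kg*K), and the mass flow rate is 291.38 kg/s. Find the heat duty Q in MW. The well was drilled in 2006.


Q = mdot * cp * dT / 1000
Q = 291.38 * 4.3965 * 18.042 / 1000
Q = 23.113 MW


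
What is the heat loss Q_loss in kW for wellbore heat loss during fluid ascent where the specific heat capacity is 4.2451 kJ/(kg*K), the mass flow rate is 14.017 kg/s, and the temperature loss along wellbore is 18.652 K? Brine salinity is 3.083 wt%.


Q_loss = mdot * cp * dT
Q_loss = 14.017 * 4.2451 * 18.652
Q_loss = 1109.9 kW


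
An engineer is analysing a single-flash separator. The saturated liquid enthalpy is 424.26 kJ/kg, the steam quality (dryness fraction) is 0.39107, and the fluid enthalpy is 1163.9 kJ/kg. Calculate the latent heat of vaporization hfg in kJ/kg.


hfg = (h - hf) / x
hfg = (1163.9 - 424.26) / 0.39107
hfg = 1891.3 kJ/kg


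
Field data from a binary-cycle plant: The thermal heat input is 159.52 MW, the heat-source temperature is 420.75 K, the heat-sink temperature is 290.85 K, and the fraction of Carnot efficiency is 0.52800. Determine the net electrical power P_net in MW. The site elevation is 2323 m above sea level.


Step 1: eta = (1 - Tc/Th)*f = (1 - 290.85/420.75)*0.528 = 0.1630118
Step 2: P_net = eta * Q_in = 0.1630118 * 159.52 = 26.004 MW
P_net = 26.004 MW


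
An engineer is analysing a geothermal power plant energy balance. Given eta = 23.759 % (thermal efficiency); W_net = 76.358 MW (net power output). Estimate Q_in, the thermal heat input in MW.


Q_in = W_net / (eta / 100)
Q_in = 76.358 / (23.759 / 100)
Q_in = 321.39 MW


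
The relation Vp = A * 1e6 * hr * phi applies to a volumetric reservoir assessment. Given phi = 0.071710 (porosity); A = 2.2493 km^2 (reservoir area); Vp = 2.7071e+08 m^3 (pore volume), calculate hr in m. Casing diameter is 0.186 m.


hr = Vp / (A * 1e6 * phi)
hr = 2.7071e+08 / (2.2493 * 1e6 * 0.071710)
hr = 1678.3 m


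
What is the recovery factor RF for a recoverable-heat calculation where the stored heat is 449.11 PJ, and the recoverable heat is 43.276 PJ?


RF = Q_rec / Q_s
RF = 43.276 / 449.11
RF = 0.096359


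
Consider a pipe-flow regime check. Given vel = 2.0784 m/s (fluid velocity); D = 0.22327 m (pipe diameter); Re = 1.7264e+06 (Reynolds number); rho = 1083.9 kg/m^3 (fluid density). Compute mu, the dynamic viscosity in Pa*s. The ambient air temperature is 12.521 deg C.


mu = rho * vel * D / Re
mu = 1083.9 * 2.0784 * 0.22327 / 1.7264e+06
mu = 0.00029134 Pa*s


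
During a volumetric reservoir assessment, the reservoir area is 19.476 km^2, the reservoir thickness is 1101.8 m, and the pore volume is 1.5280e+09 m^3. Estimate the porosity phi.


phi = Vp / (A * 1e6 * hr)
phi = 1.5280e+09 / (19.476 * 1e6 * 1101.8)
phi = 0.071207


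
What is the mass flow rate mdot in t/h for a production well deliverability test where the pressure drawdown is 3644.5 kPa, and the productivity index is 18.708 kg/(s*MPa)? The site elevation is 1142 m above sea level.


mdot = PI * dP / 1000
mdot = 18.708 * 3644.5 / 1000
mdot = 68.18131 kg/s
Convert: 68.18131 kg/s * 3.6 = 245.45 t/h
mdot = 245.45 t/h


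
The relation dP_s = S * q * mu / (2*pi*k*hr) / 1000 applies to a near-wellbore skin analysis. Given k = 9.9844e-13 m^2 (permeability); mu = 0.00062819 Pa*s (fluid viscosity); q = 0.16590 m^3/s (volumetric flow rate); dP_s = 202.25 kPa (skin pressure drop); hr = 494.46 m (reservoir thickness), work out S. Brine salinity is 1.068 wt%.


S = dP_s * 1000 * 2*pi*k*hr / (q*mu)
S = 202.25 * 1000 * 2*pi*9.9844e-13*494.46 / (0.16590*0.00062819)
S = 6.0198


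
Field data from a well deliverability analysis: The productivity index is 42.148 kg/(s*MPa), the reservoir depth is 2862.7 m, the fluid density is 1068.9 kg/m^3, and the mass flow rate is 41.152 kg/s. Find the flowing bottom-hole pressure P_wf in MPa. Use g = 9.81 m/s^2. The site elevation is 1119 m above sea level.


Step 1: P_i = rho*g*h/1e6 = 1068.9*9.81*2862.7/1e6 = 30.01801 MPa
Step 2: P_wf = P_i - mdot/PI = 30.01801 - 41.152/42.148 = 29.042 MPa
P_wf = 29.042 MPa


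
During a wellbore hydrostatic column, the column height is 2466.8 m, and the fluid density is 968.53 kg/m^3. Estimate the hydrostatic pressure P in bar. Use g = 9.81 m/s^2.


P = rho * g * h / 1e6
P = 968.53 * 9.81 * 2466.8 / 1e6
P = 23.43776 MPa
Convert: 23.43776 MPa * 10.0 = 234.38 bar
P = 234.38 bar


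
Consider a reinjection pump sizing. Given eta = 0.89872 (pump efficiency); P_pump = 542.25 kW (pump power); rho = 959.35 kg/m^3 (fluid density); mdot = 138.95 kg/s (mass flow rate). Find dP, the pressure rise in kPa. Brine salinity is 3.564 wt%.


dP = P_pump * rho * eta / mdot
dP = 542.25 * 959.35 * 0.89872 / 138.95
dP = 3364.7 kPa


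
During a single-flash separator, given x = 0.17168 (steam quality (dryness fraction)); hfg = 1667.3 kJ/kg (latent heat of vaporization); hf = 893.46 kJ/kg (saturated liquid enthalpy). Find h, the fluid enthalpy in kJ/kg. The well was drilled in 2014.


h = hf + x * hfg
h = 893.46 + 0.17168 * 1667.3
h = 1179.7 kJ/kg


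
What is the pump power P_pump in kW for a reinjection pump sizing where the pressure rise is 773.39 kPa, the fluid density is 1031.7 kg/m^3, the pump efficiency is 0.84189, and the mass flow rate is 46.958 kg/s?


P_pump = mdot * dP / (rho * eta)
P_pump = 46.958 * 773.39 / (1031.7 * 0.84189)
P_pump = 41.812 kW


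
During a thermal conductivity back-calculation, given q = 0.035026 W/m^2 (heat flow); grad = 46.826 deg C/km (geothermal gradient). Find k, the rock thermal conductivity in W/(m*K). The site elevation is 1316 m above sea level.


k = q / (grad / 1000)
k = 0.035026 / (46.826 / 1000)
k = 0.74800 W/(m*K)


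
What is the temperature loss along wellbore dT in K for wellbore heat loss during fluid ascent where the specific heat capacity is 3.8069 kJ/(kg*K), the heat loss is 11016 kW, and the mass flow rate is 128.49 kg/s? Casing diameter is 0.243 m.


dT = Q_loss / (mdot * cp)
dT = 11016 / (128.49 * 3.8069)
dT = 22.521 K


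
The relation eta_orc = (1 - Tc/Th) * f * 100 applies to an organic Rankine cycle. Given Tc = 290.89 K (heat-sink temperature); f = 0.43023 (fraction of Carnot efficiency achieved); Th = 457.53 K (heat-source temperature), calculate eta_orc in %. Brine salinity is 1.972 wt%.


eta_orc = (1 - Tc/Th) * f * 100
eta_orc = (1 - 290.89/457.53) * 0.43023 * 100
eta_orc = 15.670 %


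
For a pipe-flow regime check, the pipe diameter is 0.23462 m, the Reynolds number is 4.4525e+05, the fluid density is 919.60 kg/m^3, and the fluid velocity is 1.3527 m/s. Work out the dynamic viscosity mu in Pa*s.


mu = rho * vel * D / Re
mu = 919.60 * 1.3527 * 0.23462 / 4.4525e+05
mu = 0.00065548 Pa*s


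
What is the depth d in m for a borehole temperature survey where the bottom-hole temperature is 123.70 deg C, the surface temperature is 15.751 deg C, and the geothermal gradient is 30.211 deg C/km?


d = (T_d - T_surf) / grad * 1000
d = (123.70 - 15.751) / 30.211 * 1000
d = 3573.2 m


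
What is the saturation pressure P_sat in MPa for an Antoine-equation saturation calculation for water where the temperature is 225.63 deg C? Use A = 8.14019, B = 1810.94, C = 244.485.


P_sat = 10^(A - B/(C + T)) / 760 * 0.101325
P_sat = 10^(8.14019 - 1810.94/(244.485 + 225.63)) / 760 * 0.101325
P_sat = 2.5880 MPa


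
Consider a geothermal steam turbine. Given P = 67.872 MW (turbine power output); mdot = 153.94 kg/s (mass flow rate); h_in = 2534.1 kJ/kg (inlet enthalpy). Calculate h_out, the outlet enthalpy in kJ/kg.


h_out = h_in - P * 1000 / mdot
h_out = 2534.1 - 67.872 * 1000 / 153.94
h_out = 2093.2 kJ/kg


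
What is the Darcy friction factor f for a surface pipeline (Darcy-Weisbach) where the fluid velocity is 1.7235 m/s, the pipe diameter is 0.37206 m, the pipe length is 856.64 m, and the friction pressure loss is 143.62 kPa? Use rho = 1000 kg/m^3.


f = dP*1000 / ((L/D)*(rho*vel^2/2))
f = 143.62*1000 / ((856.64/0.37206)*(1000*1.7235^2/2))
f = 0.041999


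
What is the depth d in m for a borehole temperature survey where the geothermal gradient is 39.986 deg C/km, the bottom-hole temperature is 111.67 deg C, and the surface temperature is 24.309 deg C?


d = (T_d - T_surf) / grad * 1000
d = (111.67 - 24.309) / 39.986 * 1000
d = 2184.8 m


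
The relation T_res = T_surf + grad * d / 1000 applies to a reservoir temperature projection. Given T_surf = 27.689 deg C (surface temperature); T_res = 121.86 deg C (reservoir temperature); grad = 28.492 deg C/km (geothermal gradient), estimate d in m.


d = (T_res - T_surf) / grad * 1000
d = (121.86 - 27.689) / 28.492 * 1000
d = 3305.2 m


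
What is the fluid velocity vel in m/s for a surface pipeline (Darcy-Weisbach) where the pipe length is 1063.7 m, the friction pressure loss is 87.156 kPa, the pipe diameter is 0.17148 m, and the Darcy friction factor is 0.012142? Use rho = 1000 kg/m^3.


vel = sqrt(dP*1000*2*D / (f*L*rho))
vel = sqrt(87.156*1000*2*0.17148 / (0.012142*1063.7*1000))
vel = 1.5213 m/s


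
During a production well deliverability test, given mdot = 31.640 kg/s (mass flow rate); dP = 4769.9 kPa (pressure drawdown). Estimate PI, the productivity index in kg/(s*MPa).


PI = mdot * 1000 / dP
PI = 31.640 * 1000 / 4769.9
PI = 6.6333 kg/(s*MPa)


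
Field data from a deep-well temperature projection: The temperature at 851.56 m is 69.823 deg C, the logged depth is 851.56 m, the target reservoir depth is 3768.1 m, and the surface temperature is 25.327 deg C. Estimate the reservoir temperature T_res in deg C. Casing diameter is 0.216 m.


Step 1: grad = (T_d1 - T_surf)/d1 * 1000 = (69.823 - 25.327)/851.56 * 1000 = 52.25234 deg C/km
Step 2: T_res = T_surf + grad*d2/1000 = 25.327 + 52.25234*3768.1/1000 = 222.22 deg C
T_res = 222.22 deg C


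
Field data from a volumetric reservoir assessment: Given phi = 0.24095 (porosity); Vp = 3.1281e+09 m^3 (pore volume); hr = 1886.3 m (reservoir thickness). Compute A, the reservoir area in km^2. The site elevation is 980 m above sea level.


A = Vp / (1e6 * hr * phi)
A = 3.1281e+09 / (1e6 * 1886.3 * 0.24095)
A = 6.8824 km^2


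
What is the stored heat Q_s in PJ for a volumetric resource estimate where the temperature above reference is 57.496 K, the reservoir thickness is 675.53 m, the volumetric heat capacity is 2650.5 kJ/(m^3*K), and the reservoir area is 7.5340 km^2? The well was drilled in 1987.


Step 1: Vr = A*1e6*hr = 7.534*1e6*675.53 = 5.089443e+09 m^3
Step 2: Q_s = Vr*rhoc*dT/1e12 = 5.089443e+09*2650.5*57.496/1e12 = 775.60 PJ
Q_s = 775.60 PJ


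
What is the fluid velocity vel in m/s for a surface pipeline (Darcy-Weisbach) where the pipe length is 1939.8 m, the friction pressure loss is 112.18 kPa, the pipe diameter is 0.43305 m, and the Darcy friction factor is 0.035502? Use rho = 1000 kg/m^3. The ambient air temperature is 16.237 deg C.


vel = sqrt(dP*1000*2*D / (f*L*rho))
vel = sqrt(112.18*1000*2*0.43305 / (0.035502*1939.8*1000))
vel = 1.1878 m/s


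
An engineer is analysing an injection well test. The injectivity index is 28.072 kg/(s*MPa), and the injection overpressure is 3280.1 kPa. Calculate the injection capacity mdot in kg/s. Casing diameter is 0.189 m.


mdot = II * dP / 1000
mdot = 28.072 * 3280.1 / 1000
mdot = 92.079 kg/s


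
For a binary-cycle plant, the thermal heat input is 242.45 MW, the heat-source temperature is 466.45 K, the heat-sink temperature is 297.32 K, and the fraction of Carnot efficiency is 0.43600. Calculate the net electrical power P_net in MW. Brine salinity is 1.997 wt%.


Step 1: eta = (1 - Tc/Th)*f = (1 - 297.32/466.45)*0.436 = 0.1580891
Step 2: P_net = eta * Q_in = 0.1580891 * 242.45 = 38.329 MW
P_net = 38.329 MW


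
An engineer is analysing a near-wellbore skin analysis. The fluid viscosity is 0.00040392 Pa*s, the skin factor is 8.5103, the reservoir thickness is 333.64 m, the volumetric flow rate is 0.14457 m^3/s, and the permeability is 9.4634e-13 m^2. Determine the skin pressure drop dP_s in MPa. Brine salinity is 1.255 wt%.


dP_s = S * q * mu / (2*pi*k*hr) / 1000
dP_s = 8.5103 * 0.14457 * 0.00040392 / (2*pi*9.4634e-13*333.64) / 1000
dP_s = 250.5032 kPa
Convert: 250.5032 kPa * 0.001 = 0.25050 MPa
dP_s = 0.25050 MPa


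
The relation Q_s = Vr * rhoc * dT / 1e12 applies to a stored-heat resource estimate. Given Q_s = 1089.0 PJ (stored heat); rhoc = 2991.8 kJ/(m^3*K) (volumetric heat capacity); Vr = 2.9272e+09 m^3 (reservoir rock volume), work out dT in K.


dT = Q_s * 1e12 / (Vr * rhoc)
dT = 1089.0 * 1e12 / (2.9272e+09 * 2991.8)
dT = 124.35 K


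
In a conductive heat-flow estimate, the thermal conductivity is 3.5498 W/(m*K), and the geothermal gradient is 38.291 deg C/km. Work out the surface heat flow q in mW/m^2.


q = k * grad / 1000
q = 3.5498 * 38.291 / 1000
q = 0.1359254 W/m^2
Convert: 0.1359254 W/m^2 * 1000.0 = 135.93 mW/m^2
q = 135.93 mW/m^2


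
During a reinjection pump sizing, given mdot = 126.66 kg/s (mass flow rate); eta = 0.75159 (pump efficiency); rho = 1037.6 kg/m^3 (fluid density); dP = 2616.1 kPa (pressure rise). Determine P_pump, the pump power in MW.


P_pump = mdot * dP / (rho * eta)
P_pump = 126.66 * 2616.1 / (1037.6 * 0.75159)
P_pump = 424.8962 kW
Convert: 424.8962 kW * 0.001 = 0.42490 MW
P_pump = 0.42490 MW


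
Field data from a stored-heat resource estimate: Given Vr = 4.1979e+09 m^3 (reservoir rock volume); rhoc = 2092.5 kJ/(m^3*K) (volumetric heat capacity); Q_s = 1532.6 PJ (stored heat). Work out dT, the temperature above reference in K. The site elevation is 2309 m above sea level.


dT = Q_s * 1e12 / (Vr * rhoc)
dT = 1532.6 * 1e12 / (4.1979e+09 * 2092.5)
dT = 174.47 K


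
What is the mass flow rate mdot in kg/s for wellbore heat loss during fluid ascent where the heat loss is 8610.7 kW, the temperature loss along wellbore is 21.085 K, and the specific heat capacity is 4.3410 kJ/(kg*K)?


mdot = Q_loss / (cp * dT)
mdot = 8610.7 / (4.3410 * 21.085)
mdot = 94.075 kg/s


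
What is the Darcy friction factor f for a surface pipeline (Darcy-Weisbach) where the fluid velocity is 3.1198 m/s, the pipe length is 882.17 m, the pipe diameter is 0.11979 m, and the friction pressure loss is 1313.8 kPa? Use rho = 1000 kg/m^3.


f = dP*1000 / ((L/D)*(rho*vel^2/2))
f = 1313.8*1000 / ((882.17/0.11979)*(1000*3.1198^2/2))
f = 0.036658


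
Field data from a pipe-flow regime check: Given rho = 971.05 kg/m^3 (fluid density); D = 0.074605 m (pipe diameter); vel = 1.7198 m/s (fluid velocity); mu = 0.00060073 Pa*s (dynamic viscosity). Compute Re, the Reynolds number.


Re = rho * vel * D / mu
Re = 971.05 * 1.7198 * 0.074605 / 0.00060073
Re = 2.0740e+05


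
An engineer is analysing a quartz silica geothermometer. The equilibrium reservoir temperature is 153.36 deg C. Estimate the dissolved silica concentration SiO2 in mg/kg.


SiO2 = 10^(5.19 - 1309/(T_eq + 273.15))
SiO2 = 10^(5.19 - 1309/(153.36 + 273.15))
SiO2 = 132.10 mg/kg


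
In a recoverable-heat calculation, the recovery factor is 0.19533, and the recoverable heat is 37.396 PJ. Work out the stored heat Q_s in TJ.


Q_s = Q_rec / RF
Q_s = 37.396 / 0.19533
Q_s = 191.4504 PJ
Convert: 191.4504 PJ * 1000.0 = 1.9145e+05 TJ
Q_s = 1.9145e+05 TJ


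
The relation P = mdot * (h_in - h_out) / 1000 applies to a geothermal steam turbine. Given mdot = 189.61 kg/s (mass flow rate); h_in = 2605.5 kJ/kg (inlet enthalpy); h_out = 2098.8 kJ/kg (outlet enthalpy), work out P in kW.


P = mdot * (h_in - h_out) / 1000
P = 189.61 * (2605.5 - 2098.8) / 1000
P = 96.07539 MW
Convert: 96.07539 MW * 1000.0 = 96075 kW
P = 96075 kW


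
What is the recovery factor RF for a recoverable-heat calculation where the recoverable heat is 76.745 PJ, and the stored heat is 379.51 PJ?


RF = Q_rec / Q_s
RF = 76.745 / 379.51
RF = 0.20222


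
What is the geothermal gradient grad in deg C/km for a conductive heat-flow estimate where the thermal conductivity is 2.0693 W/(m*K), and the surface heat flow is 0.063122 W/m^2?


grad = q * 1000 / k
grad = 0.063122 * 1000 / 2.0693
grad = 30.504 deg C/km


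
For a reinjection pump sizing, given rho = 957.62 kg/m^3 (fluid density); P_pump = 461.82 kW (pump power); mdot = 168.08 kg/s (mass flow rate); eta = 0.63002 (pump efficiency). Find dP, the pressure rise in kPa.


dP = P_pump * rho * eta / mdot
dP = 461.82 * 957.62 * 0.63002 / 168.08
dP = 1657.7 kPa


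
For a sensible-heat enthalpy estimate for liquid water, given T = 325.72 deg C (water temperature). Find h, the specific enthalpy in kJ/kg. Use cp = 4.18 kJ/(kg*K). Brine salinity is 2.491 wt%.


h = cp * T
h = 4.18 * 325.72
h = 1361.5 kJ/kg


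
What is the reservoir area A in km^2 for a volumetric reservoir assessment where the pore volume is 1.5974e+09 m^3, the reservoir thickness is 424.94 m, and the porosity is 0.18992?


A = Vp / (1e6 * hr * phi)
A = 1.5974e+09 / (1e6 * 424.94 * 0.18992)
A = 19.793 km^2


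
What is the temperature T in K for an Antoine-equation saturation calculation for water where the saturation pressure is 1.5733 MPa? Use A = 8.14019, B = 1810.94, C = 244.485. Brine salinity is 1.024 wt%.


T = B / (A - log10(P_sat * 760 / 0.101325)) - C
T = 1810.94 / (8.14019 - log10(1.5733 * 760 / 0.101325)) - 244.485
T = 200.6514 deg C
Convert to K: 200.6514 + 273.15 = 473.80 K
T = 473.80 K


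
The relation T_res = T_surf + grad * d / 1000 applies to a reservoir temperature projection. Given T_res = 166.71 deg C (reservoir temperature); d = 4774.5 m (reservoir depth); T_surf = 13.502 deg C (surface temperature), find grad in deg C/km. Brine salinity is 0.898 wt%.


grad = (T_res - T_surf) / d * 1000
grad = (166.71 - 13.502) / 4774.5 * 1000
grad = 32.089 deg C/km
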